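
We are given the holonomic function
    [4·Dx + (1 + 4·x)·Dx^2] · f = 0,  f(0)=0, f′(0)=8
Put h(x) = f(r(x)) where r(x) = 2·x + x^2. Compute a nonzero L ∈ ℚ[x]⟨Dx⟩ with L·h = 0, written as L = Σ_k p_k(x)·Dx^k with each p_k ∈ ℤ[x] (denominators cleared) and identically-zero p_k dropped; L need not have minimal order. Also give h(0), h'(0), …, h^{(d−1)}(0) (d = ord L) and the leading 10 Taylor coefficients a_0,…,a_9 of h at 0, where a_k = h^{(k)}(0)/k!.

f: a_k = 0, 8, -16, 128/3, -128, 2048/5, -4096/3, 32768/7, -16384, 524288/9, …
Substitute x→r, Dx→(1/r')Dx; clear ⇒ L₀.
L = (7 + 8·x + 4·x^2)·Dx + (1 + 9·x + 12·x^2 + 4·x^3)·Dx^2  (order 2).
h: a_k = 0, 16, -56, 832/3, -1552, 46336/5, -172928/3, 2581504/7, -2408576, 143822848/9, …
ICs: h(0) = 0, h′(0) = 16.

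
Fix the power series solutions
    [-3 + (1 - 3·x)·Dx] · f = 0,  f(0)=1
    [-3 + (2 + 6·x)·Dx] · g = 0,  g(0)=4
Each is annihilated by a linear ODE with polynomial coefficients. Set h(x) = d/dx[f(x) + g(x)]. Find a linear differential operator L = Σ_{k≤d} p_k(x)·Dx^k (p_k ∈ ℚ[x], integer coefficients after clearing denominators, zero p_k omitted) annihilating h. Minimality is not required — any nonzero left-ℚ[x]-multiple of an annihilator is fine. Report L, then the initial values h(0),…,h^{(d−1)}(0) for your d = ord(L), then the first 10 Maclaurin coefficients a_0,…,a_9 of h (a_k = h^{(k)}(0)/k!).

f: a_k = 1, 3, 9, 27, 81, 243, 729, 2187, 6561, 19683, …
g: a_k = 4, 6, -9/2, 27/4, -405/32, 1701/64, -15309/256, 72171/512, -2814669/8192, 14073345/16384, …
h₀=f+g: left-lcm gives L₀, ord ≤ 2.
Derive L from L₀ (diff closure).
L = (-162 - 162·x) + (-63 - 486·x - 567·x^2)·Dx + (10 + 18·x - 90·x^2 - 162·x^3)·Dx^2  (order 2).
h: a_k = 9, 9, 405/4, 2187/8, 86265/64, 513945/128, 8343405/512, 50933043/1024, 3029036553/16384, 18631435725/32768, …
ICs: h(0) = 9, h′(0) = 9.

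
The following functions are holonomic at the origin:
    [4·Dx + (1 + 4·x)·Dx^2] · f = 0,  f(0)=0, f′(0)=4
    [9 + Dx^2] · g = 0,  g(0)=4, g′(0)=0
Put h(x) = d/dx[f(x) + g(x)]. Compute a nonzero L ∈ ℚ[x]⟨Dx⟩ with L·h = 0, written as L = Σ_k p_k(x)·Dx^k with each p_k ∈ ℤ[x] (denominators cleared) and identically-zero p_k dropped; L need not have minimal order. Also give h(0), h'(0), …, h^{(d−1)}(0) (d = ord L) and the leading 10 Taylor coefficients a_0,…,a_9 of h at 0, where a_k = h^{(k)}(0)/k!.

f: a_k = 0, 4, -8, 64/3, -64, 1024/5, -2048/3, 16384/7, -8192, 262144/9, …
g: a_k = 4, 0, -18, 0, 27/2, 0, -81/20, 0, 729/1120, 0, …
Weyl lclm of L_f,L_g ⇒ L₀ (ord ≤ 4).
h₀' ⇒ L via d/dx closure of L₀.
L = (3780 + 2592·x + 5184·x^2) + (369 + 2124·x + 3888·x^2 + 5184·x^3)·Dx + (420 + 288·x + 576·x^2)·Dx^2 + (41 + 236·x + 432·x^2 + 576·x^3)·Dx^3  (order 3).
h: a_k = 4, -52, 64, -202, 1024, -41203/10, 16384, -9174311/140, 262144, -1174405849/1120, …
ICs: h(0) = 4, h′(0) = -52, h′′(0) = 128.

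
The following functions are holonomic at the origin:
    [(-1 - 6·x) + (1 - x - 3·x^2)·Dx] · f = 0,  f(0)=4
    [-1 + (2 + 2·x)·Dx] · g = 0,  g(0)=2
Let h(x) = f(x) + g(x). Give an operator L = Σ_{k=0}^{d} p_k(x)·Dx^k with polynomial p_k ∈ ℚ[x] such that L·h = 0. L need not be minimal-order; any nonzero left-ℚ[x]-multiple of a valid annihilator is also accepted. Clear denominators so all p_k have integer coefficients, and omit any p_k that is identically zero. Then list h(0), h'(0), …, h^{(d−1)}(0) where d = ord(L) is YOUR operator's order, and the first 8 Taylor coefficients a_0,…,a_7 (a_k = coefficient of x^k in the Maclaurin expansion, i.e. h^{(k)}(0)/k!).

L = (-17 - 57·x - 135·x^2 - 90·x^3) + (33 + 134·x + 387·x^2 + 510·x^3 + 225·x^4)·Dx + (-2 - 30·x - 22·x^2 + 126·x^3 + 210·x^4 + 90·x^5)·Dx^2  (order 2).
h: a_k = 6, 5, 63/4, 225/8, 4859/64, 20487/128, 198635/512, 888865/1024, …
ICs: h(0) = 6, h′(0) = 5.

f: a_k = 4, 4, 16, 28, 76, 160, 388, 868, …
g: a_k = 2, 1, -1/4, 1/8, -5/64, 7/128, -21/512, 33/1024, …
L₀ := lclm(L_f,L_g); ord L₀ ≤ 1+1.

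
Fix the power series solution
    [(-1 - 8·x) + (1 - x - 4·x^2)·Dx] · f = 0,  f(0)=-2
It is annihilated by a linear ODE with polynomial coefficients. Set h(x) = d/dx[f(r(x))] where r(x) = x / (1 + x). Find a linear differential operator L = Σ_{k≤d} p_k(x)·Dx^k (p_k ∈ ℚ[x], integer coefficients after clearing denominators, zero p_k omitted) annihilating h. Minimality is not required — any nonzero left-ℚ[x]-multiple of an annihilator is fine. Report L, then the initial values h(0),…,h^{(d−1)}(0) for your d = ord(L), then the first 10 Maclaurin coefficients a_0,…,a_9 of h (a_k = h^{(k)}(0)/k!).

f: a_k = -2, -2, -10, -18, -58, -130, -362, -882, -2330, -5858, …
h₀=f(r): pull back L_f along r ⇒ L₀.
h₀' ⇒ L via d/dx closure of L₀.
L = (8 + 24·x + 120·x^2 + 72·x^3) + (-1 - 11·x - 15·x^2 + 31·x^3 + 36·x^4)·Dx  (order 1).
h: a_k = -2, -16, 0, -128, 160, -960, 2016, -7424, 18720, -57920, …
ICs: h(0) = -2.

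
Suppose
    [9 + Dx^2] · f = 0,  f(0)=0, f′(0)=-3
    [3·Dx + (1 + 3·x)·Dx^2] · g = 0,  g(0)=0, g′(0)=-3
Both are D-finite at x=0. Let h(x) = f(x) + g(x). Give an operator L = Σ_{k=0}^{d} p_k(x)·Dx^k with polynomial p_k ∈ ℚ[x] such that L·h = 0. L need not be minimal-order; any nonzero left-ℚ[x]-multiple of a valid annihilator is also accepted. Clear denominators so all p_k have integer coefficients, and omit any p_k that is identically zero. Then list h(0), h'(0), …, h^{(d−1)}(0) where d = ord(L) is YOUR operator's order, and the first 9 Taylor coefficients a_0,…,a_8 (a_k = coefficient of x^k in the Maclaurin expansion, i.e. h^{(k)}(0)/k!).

L = (63 + 54·x + 81·x^2)·Dx + (9 + 45·x + 81·x^2 + 81·x^3)·Dx^2 + (7 + 6·x + 9·x^2)·Dx^3 + (1 + 5·x + 9·x^2 + 9·x^3)·Dx^4  (order 4).
h: a_k = 0, -6, 9/2, -9/2, 81/4, -405/8, 243/2, -174717/560, 6561/8, …
ICs: h(0) = 0, h′(0) = -6, h′′(0) = 9, h′′′(0) = -27.

f: a_k = 0, -3, 0, 9/2, 0, -81/40, 0, 243/560, 0, …
g: a_k = 0, -3, 9/2, -9, 81/4, -243/5, 243/2, -2187/7, 6561/8, …
Weyl lclm of L_f,L_g ⇒ L₀ (ord ≤ 4).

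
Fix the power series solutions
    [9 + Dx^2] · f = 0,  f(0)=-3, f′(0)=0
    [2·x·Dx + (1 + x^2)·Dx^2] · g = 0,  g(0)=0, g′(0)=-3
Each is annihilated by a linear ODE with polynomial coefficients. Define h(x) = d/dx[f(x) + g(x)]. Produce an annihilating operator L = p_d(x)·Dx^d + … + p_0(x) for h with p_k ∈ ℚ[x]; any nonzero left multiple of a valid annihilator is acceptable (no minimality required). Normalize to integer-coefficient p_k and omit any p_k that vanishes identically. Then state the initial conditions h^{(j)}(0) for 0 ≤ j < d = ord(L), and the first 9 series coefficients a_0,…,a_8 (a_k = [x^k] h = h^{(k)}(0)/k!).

L = (-54·x + 540·x^3 + 162·x^5) + (63 + 279·x^2 + 297·x^4 + 81·x^6)·Dx + (-6·x + 60·x^3 + 18·x^5)·Dx^2 + (7 + 31·x^2 + 33·x^4 + 9·x^6)·Dx^3  (order 3).
h: a_k = -3, 27, 3, -81/2, -3, 729/40, 3, -2187/560, -3, …
ICs: h(0) = -3, h′(0) = 27, h′′(0) = 6.

f: a_k = -3, 0, 27/2, 0, -81/8, 0, 243/80, 0, -2187/4480, …
g: a_k = 0, -3, 0, 1, 0, -3/5, 0, 3/7, 0, …
L₀ := lclm(L_f,L_g); ord L₀ ≤ 2+2.
Derive L from L₀ (diff closure).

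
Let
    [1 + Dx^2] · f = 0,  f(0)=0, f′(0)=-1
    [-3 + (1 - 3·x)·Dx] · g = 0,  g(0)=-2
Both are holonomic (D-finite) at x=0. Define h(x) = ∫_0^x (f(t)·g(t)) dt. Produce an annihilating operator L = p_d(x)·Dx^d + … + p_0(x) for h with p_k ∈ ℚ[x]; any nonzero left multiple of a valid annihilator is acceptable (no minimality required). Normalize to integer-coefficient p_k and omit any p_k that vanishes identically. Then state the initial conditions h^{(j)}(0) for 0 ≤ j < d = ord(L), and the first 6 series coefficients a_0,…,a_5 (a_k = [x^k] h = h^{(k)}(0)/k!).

f: a_k = 0, -1, 0, 1/6, 0, -1/120, …
g: a_k = -2, -6, -18, -54, -162, -486, …
Sym-product of L_f,L_g gives L₀ (≤ ord 2).
h=∫h₀ ⇒ L = L₀·Dx.
L = (-1 + 3·x)·Dx + 6·Dx^2 + (-1 + 3·x)·Dx^3  (order 3).
h: a_k = 0, 0, 1, 2, 53/12, 53/5, …
ICs: h(0) = 0, h′(0) = 0, h′′(0) = 2.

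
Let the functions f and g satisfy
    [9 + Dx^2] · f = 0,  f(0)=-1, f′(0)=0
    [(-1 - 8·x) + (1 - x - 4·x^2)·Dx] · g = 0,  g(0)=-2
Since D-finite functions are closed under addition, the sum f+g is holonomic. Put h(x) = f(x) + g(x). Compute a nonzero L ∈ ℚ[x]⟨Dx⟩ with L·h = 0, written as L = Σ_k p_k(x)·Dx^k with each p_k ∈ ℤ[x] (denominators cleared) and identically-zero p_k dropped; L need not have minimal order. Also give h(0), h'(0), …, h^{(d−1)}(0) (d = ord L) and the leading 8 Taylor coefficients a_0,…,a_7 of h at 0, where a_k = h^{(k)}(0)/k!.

f: a_k = -1, 0, 9/2, 0, -27/8, 0, 81/80, 0, …
g: a_k = -2, -2, -10, -18, -58, -130, -362, -882, …
h₀=f+g: left-lcm gives L₀, ord ≤ 3.
L = (-567 - 4806·x - 3321·x^2 - 9936·x^3 - 6480·x^4 - 10368·x^5) + (171 - 117·x - 441·x^2 + 135·x^3 - 540·x^4 - 3888·x^5 - 5184·x^6)·Dx + (-63 - 534·x - 369·x^2 - 1104·x^3 - 720·x^4 - 1152·x^5)·Dx^2 + (19 - 13·x - 49·x^2 + 15·x^3 - 60·x^4 - 432·x^5 - 576·x^6)·Dx^3  (order 3).
h: a_k = -3, -2, -11/2, -18, -491/8, -130, -28879/80, -882, …
ICs: h(0) = -3, h′(0) = -2, h′′(0) = -11.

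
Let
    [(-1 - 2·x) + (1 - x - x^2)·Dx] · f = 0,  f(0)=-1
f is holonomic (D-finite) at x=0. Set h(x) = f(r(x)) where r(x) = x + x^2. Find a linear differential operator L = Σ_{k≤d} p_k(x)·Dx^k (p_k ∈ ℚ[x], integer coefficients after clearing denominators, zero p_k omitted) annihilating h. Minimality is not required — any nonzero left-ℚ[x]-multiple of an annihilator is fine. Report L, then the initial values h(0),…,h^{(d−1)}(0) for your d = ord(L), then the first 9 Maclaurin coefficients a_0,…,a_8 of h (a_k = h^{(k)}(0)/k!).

L = (1 + 4·x + 6·x^2 + 4·x^3) + (-1 + x + 2·x^2 + 2·x^3 + x^4)·Dx  (order 1).
h: a_k = -1, -1, -3, -7, -16, -37, -86, -199, -461, …
ICs: h(0) = -1.

f: a_k = -1, -1, -2, -3, -5, -8, -13, -21, -34, …
h₀=f(r): pull back L_f along r ⇒ L₀.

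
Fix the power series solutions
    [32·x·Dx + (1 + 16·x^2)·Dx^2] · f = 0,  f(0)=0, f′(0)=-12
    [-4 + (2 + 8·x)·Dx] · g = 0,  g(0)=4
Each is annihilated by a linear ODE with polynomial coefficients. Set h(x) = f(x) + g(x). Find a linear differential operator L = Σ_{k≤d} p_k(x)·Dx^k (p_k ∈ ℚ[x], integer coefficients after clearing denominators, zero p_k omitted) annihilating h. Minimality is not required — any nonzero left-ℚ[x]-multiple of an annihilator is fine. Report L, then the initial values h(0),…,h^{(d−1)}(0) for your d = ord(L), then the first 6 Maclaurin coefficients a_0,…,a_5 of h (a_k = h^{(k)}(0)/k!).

L = (-32 - 320·x + 1536·x^2 + 3072·x^3)·Dx + (-22 - 128·x + 320·x^2 + 6144·x^3 + 10752·x^4)·Dx^2 + (-1 + 12·x + 96·x^2 + 384·x^3 + 1792·x^4 + 3072·x^5)·Dx^3  (order 3).
h: a_k = 4, -4, -8, 80, -40, -2512/5, …
ICs: h(0) = 4, h′(0) = -4, h′′(0) = -16.

f: a_k = 0, -12, 0, 64, 0, -3072/5, …
g: a_k = 4, 8, -8, 16, -40, 112, …
f+g: L₀ = lclm(L_f,L_g), ord ≤ 2+1.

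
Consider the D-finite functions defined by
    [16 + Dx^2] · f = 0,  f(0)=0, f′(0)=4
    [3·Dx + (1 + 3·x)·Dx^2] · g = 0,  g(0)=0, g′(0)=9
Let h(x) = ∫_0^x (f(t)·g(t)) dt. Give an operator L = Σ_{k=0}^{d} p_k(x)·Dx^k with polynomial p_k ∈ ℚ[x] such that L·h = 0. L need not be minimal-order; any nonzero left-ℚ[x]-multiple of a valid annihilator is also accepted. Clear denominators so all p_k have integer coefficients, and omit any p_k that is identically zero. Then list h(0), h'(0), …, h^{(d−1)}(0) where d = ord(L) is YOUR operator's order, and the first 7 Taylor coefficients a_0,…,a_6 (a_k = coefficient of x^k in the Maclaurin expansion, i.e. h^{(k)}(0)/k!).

f: a_k = 0, 4, 0, -32/3, 0, 128/15, 0, …
g: a_k = 0, 9, -27/2, 27, -243/4, 729/5, -729/2, …
Sym-product of L_f,L_g gives L₀ (≤ ord 4).
h=∫₀ˣh₀: take L = L₀·Dx.
L = (2272 + 127488·x + 781056·x^2 + 1769472·x^3 + 1327104·x^4)·Dx + (4416 + 50112·x + 165888·x^2 + 165888·x^3)·Dx^2 + (1022 + 19392·x + 102816·x^2 + 221184·x^3 + 165888·x^4)·Dx^3 + (276 + 3132·x + 10368·x^2 + 10368·x^3)·Dx^4 + (55 + 714·x + 3375·x^2 + 6912·x^3 + 5184·x^4)·Dx^5  (order 5).
h: a_k = 0, 0, 0, 12, -27/2, 12/5, -33/2, …
ICs: h(0) = 0, h′(0) = 0, h′′(0) = 0, h′′′(0) = 72, h′′′′(0) = -324.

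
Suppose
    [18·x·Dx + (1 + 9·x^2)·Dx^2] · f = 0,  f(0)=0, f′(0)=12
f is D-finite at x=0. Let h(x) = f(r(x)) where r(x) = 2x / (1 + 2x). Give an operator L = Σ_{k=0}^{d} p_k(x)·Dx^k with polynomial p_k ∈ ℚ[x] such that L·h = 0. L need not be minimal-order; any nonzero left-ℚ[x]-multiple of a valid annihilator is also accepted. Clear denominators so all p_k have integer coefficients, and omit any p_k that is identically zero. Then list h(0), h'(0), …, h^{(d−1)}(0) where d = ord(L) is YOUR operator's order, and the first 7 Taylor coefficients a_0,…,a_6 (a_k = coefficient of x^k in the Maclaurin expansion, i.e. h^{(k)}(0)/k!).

L = (4 + 80·x)·Dx + (1 + 4·x + 40·x^2)·Dx^2  (order 2).
h: a_k = 0, 24, -48, -192, 1536, -1536/5, -39936, …
ICs: h(0) = 0, h′(0) = 24.

f: a_k = 0, 12, 0, -36, 0, 972/5, 0, …
L₀ from L_f via x↦r, Dx↦r'^{-1}Dx.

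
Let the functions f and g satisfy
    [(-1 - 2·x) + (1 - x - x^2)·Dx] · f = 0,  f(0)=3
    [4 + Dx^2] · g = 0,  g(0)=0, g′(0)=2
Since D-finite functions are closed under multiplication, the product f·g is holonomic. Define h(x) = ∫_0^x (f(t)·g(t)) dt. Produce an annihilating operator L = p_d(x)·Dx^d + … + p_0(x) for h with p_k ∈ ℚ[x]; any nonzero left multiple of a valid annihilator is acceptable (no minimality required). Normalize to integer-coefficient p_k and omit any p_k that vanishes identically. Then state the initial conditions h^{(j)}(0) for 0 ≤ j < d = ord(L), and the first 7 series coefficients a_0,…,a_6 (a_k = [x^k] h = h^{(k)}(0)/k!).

L = (-2 + 4·x + 4·x^2)·Dx + (2 + 4·x)·Dx^2 + (-1 + x + x^2)·Dx^3  (order 3).
h: a_k = 0, 0, 3, 2, 2, 14/5, 19/5, …
ICs: h(0) = 0, h′(0) = 0, h′′(0) = 6.

f: a_k = 3, 3, 6, 9, 15, 24, 39, …
g: a_k = 0, 2, 0, -4/3, 0, 4/15, 0, …
f·g: L₀ = L_f ⊗_s L_g, ord ≤ 1·2.
h=∫₀ˣh₀: take L = L₀·Dx.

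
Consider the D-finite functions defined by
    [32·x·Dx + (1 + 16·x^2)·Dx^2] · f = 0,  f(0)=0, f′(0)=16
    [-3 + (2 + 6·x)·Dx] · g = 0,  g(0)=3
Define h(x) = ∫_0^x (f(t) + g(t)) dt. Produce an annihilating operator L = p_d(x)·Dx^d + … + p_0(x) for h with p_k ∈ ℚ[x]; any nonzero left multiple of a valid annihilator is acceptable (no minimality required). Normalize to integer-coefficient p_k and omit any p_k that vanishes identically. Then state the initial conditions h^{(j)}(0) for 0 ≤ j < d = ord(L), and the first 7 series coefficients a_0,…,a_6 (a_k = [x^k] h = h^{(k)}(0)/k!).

f: a_k = 0, 16, 0, -256/3, 0, 4096/5, 0, …
g: a_k = 3, 9/2, -27/8, 81/16, -1215/128, 5103/256, -45927/1024, …
Weyl lclm of L_f,L_g ⇒ L₀ (ord ≤ 3).
∫: right-multiply L₀ by Dx.
L = (-192 - 1440·x + 9216·x^2 + 13824·x^3)·Dx^2 + (-155 - 768·x + 4128·x^2 + 36864·x^3 + 48384·x^4)·Dx^3 + (-6 + 110·x + 576·x^2 + 2624·x^3 + 10752·x^4 + 13824·x^5)·Dx^4  (order 4).
h: a_k = 0, 3, 41/4, -9/8, -3853/192, -243/128, 1074091/7680, …
ICs: h(0) = 0, h′(0) = 3, h′′(0) = 41/2, h′′′(0) = -27/4.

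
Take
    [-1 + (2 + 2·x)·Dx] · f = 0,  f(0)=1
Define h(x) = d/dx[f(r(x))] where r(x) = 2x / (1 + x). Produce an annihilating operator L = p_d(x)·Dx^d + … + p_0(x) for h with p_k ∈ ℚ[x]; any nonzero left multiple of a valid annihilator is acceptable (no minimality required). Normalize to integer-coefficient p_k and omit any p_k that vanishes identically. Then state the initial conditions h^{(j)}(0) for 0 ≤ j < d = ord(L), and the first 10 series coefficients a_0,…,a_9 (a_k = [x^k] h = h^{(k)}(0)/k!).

L = (-3 - 6·x) + (-1 - 4·x - 3·x^2)·Dx  (order 1).
h: a_k = 1, -3, 15/2, -37/2, 375/8, -981/8, 5271/16, -14445/16, 321291/128, -902785/128, …
ICs: h(0) = 1.

f: a_k = 1, 1/2, -1/8, 1/16, -5/128, 7/256, -21/1024, 33/2048, -429/32768, 715/65536, …
h₀=f(r): pull back L_f along r ⇒ L₀.
Differentiate: ansatz ord ≤ ord L₀ ⇒ L.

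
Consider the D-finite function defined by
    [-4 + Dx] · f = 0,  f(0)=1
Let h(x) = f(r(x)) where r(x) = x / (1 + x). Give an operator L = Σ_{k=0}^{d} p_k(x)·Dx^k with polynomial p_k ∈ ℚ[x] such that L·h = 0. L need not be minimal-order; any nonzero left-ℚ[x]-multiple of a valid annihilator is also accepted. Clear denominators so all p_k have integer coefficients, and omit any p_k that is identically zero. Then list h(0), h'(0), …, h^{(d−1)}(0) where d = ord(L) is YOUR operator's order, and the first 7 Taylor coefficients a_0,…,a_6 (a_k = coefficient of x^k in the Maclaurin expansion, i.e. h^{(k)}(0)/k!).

L = -4 + (1 + 2·x + x^2)·Dx  (order 1).
h: a_k = 1, 4, 4, -4/3, -4/3, 28/15, -44/45, …
ICs: h(0) = 1.

f: a_k = 1, 4, 8, 32/3, 32/3, 128/15, 256/45, …
Change of var in L_f (x↦r) gives L₀.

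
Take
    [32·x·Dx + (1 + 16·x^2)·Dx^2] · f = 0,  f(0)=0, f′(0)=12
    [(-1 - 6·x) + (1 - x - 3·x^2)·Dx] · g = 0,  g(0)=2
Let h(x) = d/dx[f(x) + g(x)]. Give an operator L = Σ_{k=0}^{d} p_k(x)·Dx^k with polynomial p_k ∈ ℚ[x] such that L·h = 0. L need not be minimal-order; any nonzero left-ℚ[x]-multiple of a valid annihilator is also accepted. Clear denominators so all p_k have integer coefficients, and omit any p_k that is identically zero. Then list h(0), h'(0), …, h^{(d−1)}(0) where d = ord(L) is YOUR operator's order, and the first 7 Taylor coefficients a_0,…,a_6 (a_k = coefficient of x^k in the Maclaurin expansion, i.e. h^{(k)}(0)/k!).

L = (128 - 512·x - 10560·x^2 - 25344·x^3 - 95904·x^4 - 41472·x^6) + (-37 - 208·x + 206·x^2 - 1476·x^3 - 24336·x^4 - 66528·x^5 - 6912·x^6 - 41472·x^7)·Dx + (4 + 21·x + 198·x^2 + 90·x^3 + 1775·x^4 - 4080·x^5 - 6336·x^6 - 2304·x^7 - 6912·x^8)·Dx^2  (order 2).
h: a_k = 14, 16, -150, 152, 3472, 1164, -46114, …
ICs: h(0) = 14, h′(0) = 16.

f: a_k = 0, 12, 0, -64, 0, 3072/5, 0, …
g: a_k = 2, 2, 8, 14, 38, 80, 194, …
h₀=f+g: left-lcm gives L₀, ord ≤ 3.
h₀' ⇒ L via d/dx closure of L₀.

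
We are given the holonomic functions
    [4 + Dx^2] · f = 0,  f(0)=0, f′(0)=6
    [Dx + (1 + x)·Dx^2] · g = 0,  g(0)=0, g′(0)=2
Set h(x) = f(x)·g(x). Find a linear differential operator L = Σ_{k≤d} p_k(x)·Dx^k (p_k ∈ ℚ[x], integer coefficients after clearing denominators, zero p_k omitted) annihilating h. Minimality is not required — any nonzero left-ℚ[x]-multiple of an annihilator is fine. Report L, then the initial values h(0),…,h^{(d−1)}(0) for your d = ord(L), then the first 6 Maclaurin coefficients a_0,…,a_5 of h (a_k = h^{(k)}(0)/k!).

f: a_k = 0, 6, 0, -4, 0, 4/5, …
g: a_k = 0, 2, -1, 2/3, -1/2, 2/5, …
Product ⇒ symmetric product L₀, ord ≤ 4.
L = (168 + 864·x + 1456·x^2 + 1024·x^3 + 256·x^4) + (112 + 368·x + 384·x^2 + 128·x^3)·Dx + (102 + 464·x + 744·x^2 + 512·x^3 + 128·x^4)·Dx^2 + (28 + 92·x + 96·x^2 + 32·x^3)·Dx^3 + (15 + 62·x + 95·x^2 + 64·x^3 + 16·x^4)·Dx^4  (order 4).
h: a_k = 0, 0, 12, -6, -4, 1, …
ICs: h(0) = 0, h′(0) = 0, h′′(0) = 24, h′′′(0) = -36.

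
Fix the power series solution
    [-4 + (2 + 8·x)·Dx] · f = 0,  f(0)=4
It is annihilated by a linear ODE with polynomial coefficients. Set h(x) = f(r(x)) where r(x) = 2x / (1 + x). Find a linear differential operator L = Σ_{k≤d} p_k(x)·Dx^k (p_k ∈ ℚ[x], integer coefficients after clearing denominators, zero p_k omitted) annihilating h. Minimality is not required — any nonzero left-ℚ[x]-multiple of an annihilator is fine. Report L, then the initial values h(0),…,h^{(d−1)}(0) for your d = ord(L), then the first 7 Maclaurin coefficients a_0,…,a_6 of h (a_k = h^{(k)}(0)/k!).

L = -4 + (1 + 10·x + 9·x^2)·Dx  (order 1).
h: a_k = 4, 16, -48, 208, -1136, 7056, -47280, …
ICs: h(0) = 4.

f: a_k = 4, 8, -8, 16, -40, 112, -336, …
h₀=f(r): pull back L_f along r ⇒ L₀.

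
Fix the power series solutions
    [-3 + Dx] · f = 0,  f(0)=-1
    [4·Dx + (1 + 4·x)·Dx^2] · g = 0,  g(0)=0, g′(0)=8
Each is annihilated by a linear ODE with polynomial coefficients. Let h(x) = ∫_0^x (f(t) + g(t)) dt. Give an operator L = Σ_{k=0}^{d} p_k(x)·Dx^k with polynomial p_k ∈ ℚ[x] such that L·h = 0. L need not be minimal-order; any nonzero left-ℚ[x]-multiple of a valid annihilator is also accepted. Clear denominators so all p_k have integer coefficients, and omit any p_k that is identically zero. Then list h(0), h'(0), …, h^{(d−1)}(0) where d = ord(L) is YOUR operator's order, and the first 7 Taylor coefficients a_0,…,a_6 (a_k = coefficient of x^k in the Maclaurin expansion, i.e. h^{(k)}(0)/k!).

f: a_k = -1, -3, -9/2, -9/2, -27/8, -81/40, -81/80, …
g: a_k = 0, 8, -16, 128/3, -128, 2048/5, -4096/3, …
Weyl lclm of L_f,L_g ⇒ L₀ (ord ≤ 3).
h=∫h₀ ⇒ L = L₀·Dx.
L = (-132 - 144·x)·Dx^2 + (23 - 72·x - 144·x^2)·Dx^3 + (7 + 40·x + 48·x^2)·Dx^4  (order 4).
h: a_k = 0, -1, 5/2, -41/6, 229/24, -1051/40, 16303/240, …
ICs: h(0) = 0, h′(0) = -1, h′′(0) = 5, h′′′(0) = -41.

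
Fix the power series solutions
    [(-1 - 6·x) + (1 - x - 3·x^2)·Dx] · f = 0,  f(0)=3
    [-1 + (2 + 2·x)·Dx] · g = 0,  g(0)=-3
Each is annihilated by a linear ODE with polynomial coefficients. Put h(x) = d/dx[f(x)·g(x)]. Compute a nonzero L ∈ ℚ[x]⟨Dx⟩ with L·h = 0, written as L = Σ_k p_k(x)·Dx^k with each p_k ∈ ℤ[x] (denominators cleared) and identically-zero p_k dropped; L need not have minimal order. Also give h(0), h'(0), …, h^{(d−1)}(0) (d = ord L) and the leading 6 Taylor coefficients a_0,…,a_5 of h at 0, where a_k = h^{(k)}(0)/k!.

L = (35 + 162·x + 381·x^2 + 390·x^3 + 135·x^4) + (-6 - 26·x + 6·x^2 + 122·x^3 + 150·x^4 + 54·x^5)·Dx  (order 1).
h: a_k = -27/2, -315/4, -3861/16, -25371/32, -562905/256, -3177117/512, …
ICs: h(0) = -27/2.

f: a_k = 3, 3, 12, 21, 57, 120, …
g: a_k = -3, -3/2, 3/8, -3/16, 15/128, -21/256, …
Product ⇒ symmetric product L₀, ord ≤ 1.
h=h₀': d/dx-closure on L₀ ⇒ L.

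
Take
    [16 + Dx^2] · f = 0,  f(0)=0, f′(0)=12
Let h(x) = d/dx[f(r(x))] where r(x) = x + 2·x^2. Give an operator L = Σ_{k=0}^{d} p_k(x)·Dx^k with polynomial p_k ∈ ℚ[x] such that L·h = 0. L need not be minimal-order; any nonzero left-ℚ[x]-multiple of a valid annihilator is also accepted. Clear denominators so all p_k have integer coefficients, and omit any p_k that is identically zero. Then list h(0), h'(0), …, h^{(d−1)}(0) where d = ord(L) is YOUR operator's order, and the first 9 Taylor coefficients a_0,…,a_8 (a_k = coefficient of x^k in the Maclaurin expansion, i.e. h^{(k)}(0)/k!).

f: a_k = 0, 12, 0, -32, 0, 128/5, 0, -1024/105, 0, …
f∘r: x↦r, Dx↦Dx/r' in L_f ⇒ L₀.
h=h₀': d/dx-closure on L₀ ⇒ L.
L = (64 + 256·x + 1536·x^2 + 4096·x^3 + 4096·x^4) + (-12 - 48·x)·Dx + (1 + 8·x + 16·x^2)·Dx^2  (order 2).
h: a_k = 12, 48, -96, -768, -1792, 0, 106496/15, 229376/15, 1163264/105, …
ICs: h(0) = 12, h′(0) = 48.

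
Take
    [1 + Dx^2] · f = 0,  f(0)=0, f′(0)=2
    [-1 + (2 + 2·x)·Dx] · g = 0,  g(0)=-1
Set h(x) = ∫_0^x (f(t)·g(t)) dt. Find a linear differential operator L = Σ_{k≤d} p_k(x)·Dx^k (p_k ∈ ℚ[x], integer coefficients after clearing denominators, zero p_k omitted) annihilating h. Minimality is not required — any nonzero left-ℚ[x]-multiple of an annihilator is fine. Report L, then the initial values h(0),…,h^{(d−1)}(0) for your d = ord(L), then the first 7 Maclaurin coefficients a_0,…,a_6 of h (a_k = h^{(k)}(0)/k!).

f: a_k = 0, 2, 0, -1/3, 0, 1/60, 0, …
g: a_k = -1, -1/2, 1/8, -1/16, 5/128, -7/256, 21/1024, …
f·g: L₀ = L_f ⊗_s L_g, ord ≤ 2·1.
∫: right-multiply L₀ by Dx.
L = (7 + 8·x + 4·x^2)·Dx + (-4 - 4·x)·Dx^2 + (4 + 8·x + 4·x^2)·Dx^3  (order 3).
h: a_k = 0, 0, -1, -1/3, 7/48, 1/120, 19/5760, …
ICs: h(0) = 0, h′(0) = 0, h′′(0) = -2.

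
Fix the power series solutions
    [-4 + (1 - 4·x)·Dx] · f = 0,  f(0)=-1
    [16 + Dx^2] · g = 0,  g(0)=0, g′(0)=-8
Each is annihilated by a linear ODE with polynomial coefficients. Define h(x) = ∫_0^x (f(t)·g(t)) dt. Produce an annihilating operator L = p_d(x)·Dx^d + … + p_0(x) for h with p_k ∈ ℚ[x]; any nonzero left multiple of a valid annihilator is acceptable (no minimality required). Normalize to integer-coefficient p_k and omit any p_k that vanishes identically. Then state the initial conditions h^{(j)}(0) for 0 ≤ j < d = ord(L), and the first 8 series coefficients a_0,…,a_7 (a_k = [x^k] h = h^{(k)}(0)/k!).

L = (-16 + 64·x)·Dx + 8·Dx^2 + (-1 + 4·x)·Dx^3  (order 3).
h: a_k = 0, 0, 4, 32/3, 80/3, 256/3, 12928/45, 103424/105, …
ICs: h(0) = 0, h′(0) = 0, h′′(0) = 8.

f: a_k = -1, -4, -16, -64, -256, -1024, -4096, -16384, …
g: a_k = 0, -8, 0, 64/3, 0, -256/15, 0, 2048/315, …
f·g: L₀ = L_f ⊗_s L_g, ord ≤ 1·2.
h=∫h₀ ⇒ L = L₀·Dx.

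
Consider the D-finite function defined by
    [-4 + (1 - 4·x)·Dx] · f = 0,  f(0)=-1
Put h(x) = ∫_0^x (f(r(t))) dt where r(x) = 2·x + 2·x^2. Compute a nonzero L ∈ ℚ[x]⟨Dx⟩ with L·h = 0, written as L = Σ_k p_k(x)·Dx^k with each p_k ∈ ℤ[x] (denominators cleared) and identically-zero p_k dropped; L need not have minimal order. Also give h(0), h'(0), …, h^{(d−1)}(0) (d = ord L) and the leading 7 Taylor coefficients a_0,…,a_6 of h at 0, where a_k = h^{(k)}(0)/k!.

L = (8 + 16·x)·Dx + (-1 + 8·x + 8·x^2)·Dx^2  (order 2).
h: a_k = 0, -1, -4, -24, -160, -5696/5, -8448, …
ICs: h(0) = 0, h′(0) = -1.

f: a_k = -1, -4, -16, -64, -256, -1024, -4096, …
h₀=f(r): pull back L_f along r ⇒ L₀.
Integrate: L := L₀·Dx.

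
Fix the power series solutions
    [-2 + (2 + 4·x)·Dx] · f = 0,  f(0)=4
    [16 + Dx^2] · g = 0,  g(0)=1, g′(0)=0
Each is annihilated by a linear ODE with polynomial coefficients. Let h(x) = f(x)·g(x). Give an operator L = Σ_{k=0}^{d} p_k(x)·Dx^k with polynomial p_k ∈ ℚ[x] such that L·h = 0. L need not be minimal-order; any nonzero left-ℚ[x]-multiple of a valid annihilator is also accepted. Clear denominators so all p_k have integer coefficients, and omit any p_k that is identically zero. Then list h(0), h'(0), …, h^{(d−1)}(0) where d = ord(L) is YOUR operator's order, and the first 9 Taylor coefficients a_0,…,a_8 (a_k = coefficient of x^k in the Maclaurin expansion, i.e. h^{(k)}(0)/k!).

f: a_k = 4, 4, -2, 2, -5/2, 7/2, -21/4, 33/4, -429/32, …
g: a_k = 1, 0, -8, 0, 32/3, 0, -256/45, 0, 512/315, …
Sym-product of L_f,L_g gives L₀ (≤ ord 2).
L = (19 + 64·x + 64·x^2) + (-2 - 4·x)·Dx + (1 + 4·x + 4·x^2)·Dx^2  (order 2).
h: a_k = 4, 4, -34, -30, 337/6, 181/6, -5281/180, -3811/180, 199649/10080, …
ICs: h(0) = 4, h′(0) = 4.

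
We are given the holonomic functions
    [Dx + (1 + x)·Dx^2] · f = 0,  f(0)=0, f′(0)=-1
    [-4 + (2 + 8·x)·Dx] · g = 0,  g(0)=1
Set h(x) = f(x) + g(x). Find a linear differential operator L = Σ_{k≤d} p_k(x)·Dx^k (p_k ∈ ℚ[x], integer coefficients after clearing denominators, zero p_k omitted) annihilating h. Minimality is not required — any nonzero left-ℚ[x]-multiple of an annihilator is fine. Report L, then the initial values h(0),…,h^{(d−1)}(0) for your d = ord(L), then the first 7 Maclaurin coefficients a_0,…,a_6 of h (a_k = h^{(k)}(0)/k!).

L = (-8 + 4·x)·Dx + (-10 - 8·x + 20·x^2)·Dx^2 + (-1 - 3·x + 6·x^2 + 8·x^3)·Dx^3  (order 3).
h: a_k = 1, 1, -3/2, 11/3, -39/4, 139/5, -503/6, …
ICs: h(0) = 1, h′(0) = 1, h′′(0) = -3.

f: a_k = 0, -1, 1/2, -1/3, 1/4, -1/5, 1/6, …
g: a_k = 1, 2, -2, 4, -10, 28, -84, …
L₀ := lclm(L_f,L_g); ord L₀ ≤ 2+1.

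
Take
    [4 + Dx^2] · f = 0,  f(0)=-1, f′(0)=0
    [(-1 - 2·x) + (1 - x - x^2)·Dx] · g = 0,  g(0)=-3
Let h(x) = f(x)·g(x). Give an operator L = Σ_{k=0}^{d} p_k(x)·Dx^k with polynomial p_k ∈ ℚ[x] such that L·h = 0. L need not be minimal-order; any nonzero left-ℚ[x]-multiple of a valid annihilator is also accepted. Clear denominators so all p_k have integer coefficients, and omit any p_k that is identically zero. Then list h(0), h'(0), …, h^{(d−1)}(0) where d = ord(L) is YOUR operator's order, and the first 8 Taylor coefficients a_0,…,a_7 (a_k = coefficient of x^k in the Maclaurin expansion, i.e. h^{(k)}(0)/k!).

f: a_k = -1, 0, 2, 0, -2/3, 0, 4/45, 0, …
g: a_k = -3, -3, -6, -9, -15, -24, -39, -63, …
Product ⇒ symmetric product L₀, ord ≤ 2.
L = (-2 + 4·x + 4·x^2) + (2 + 4·x)·Dx + (-1 + x + x^2)·Dx^2  (order 2).
h: a_k = 3, 3, 0, 3, 5, 8, 191/15, 311/15, …
ICs: h(0) = 3, h′(0) = 3.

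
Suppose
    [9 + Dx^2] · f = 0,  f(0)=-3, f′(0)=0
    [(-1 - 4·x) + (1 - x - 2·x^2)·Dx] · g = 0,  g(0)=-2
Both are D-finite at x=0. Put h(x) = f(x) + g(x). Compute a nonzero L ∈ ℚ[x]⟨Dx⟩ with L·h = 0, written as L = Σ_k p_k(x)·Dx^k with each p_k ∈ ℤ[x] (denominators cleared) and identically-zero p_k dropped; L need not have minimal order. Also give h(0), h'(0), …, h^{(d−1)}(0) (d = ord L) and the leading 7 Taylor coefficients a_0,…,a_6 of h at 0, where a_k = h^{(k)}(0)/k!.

f: a_k = -3, 0, 27/2, 0, -81/8, 0, 243/80, …
g: a_k = -2, -2, -6, -10, -22, -42, -86, …
Sum ⇒ L₀ = lclm(L_f,L_g) in ℚ(x)⟨Dx⟩.
L = (-117 - 486·x - 135·x^2 - 360·x^3 - 540·x^4 - 432·x^5) + (45 - 63·x - 81·x^2 + 153·x^3 + 18·x^4 - 324·x^5 - 216·x^6)·Dx + (-13 - 54·x - 15·x^2 - 40·x^3 - 60·x^4 - 48·x^5)·Dx^2 + (5 - 7·x - 9·x^2 + 17·x^3 + 2·x^4 - 36·x^5 - 24·x^6)·Dx^3  (order 3).
h: a_k = -5, -2, 15/2, -10, -257/8, -42, -6637/80, …
ICs: h(0) = -5, h′(0) = -2, h′′(0) = 15.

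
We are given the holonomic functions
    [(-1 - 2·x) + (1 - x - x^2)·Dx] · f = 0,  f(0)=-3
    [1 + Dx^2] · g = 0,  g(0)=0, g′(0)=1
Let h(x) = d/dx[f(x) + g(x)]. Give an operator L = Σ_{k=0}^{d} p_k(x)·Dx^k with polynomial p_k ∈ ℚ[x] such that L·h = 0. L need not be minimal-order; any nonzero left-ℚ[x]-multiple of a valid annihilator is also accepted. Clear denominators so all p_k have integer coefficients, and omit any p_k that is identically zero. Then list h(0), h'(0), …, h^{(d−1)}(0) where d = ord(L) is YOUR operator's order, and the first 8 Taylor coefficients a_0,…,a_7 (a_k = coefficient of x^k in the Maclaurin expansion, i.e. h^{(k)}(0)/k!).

L = (124 + 358·x + 470·x^2 + 230·x^3 + 130·x^4 + 18·x^5 + 6·x^6) + (-19 - 29·x + 36·x^2 + 55·x^3 + 50·x^4 + 27·x^5 + 7·x^6 + 2·x^7)·Dx + (124 + 358·x + 470·x^2 + 230·x^3 + 130·x^4 + 18·x^5 + 6·x^6)·Dx^2 + (-19 - 29·x + 36·x^2 + 55·x^3 + 50·x^4 + 27·x^5 + 7·x^6 + 2·x^7)·Dx^3  (order 3).
h: a_k = -2, -12, -55/2, -60, -2879/24, -234, -317521/720, -816, …
ICs: h(0) = -2, h′(0) = -12, h′′(0) = -55.

f: a_k = -3, -3, -6, -9, -15, -24, -39, -63, …
g: a_k = 0, 1, 0, -1/6, 0, 1/120, 0, -1/5040, …
L₀ := lclm(L_f,L_g); ord L₀ ≤ 1+2.
Derive L from L₀ (diff closure).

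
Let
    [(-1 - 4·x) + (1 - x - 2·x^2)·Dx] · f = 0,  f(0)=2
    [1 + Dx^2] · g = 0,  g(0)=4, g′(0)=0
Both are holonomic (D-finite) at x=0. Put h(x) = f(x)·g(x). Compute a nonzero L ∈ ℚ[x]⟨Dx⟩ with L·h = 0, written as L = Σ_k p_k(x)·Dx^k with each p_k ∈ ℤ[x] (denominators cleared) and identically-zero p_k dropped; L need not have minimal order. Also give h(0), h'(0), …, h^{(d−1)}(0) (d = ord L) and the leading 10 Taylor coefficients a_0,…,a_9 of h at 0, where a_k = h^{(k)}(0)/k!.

L = (3 + x + 2·x^2) + (2 + 8·x)·Dx + (-1 + x + 2·x^2)·Dx^2  (order 2).
h: a_k = 8, 8, 20, 36, 229/3, 445/3, 27089/90, 53789/90, 6046153/5040, 1341169/560, …
ICs: h(0) = 8, h′(0) = 8.

f: a_k = 2, 2, 6, 10, 22, 42, 86, 170, 342, 682, …
g: a_k = 4, 0, -2, 0, 1/6, 0, -1/180, 0, 1/10080, 0, …
Product ⇒ symmetric product L₀, ord ≤ 2.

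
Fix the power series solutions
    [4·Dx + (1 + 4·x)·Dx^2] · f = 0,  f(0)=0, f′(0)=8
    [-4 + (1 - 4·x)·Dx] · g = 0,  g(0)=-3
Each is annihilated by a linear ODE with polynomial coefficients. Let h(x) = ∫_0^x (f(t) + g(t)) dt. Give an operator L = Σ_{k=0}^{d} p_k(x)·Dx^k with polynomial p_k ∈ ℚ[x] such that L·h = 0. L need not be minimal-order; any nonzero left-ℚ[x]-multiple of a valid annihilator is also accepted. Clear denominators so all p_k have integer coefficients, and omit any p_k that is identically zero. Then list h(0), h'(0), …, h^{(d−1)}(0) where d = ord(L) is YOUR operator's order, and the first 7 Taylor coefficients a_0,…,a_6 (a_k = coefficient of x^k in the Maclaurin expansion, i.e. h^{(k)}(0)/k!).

L = (-160 - 128·x)·Dx^2 + (-16 - 256·x - 256·x^2)·Dx^3 + (3 + 4·x - 48·x^2 - 64·x^3)·Dx^4  (order 4).
h: a_k = 0, -3, -2, -64/3, -112/3, -896/5, -6656/15, …
ICs: h(0) = 0, h′(0) = -3, h′′(0) = -4, h′′′(0) = -128.

f: a_k = 0, 8, -16, 128/3, -128, 2048/5, -4096/3, …
g: a_k = -3, -12, -48, -192, -768, -3072, -12288, …
h₀=f+g: left-lcm gives L₀, ord ≤ 3.
Integrate: L := L₀·Dx.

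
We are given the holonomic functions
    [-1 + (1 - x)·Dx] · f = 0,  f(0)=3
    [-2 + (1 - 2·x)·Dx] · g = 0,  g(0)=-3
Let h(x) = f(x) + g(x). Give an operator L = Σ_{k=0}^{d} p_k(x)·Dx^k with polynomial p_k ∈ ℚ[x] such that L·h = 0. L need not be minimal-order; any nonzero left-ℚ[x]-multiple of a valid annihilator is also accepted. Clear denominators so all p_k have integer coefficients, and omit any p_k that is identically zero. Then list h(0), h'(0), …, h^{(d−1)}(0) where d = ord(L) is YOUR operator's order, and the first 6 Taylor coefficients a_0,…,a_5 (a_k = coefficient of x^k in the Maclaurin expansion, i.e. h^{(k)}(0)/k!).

f: a_k = 3, 3, 3, 3, 3, 3, …
g: a_k = -3, -6, -12, -24, -48, -96, …
h₀=f+g: left-lcm gives L₀, ord ≤ 2.
L = -4 + (6 - 8·x)·Dx + (-1 + 3·x - 2·x^2)·Dx^2  (order 2).
h: a_k = 0, -3, -9, -21, -45, -93, …
ICs: h(0) = 0, h′(0) = -3.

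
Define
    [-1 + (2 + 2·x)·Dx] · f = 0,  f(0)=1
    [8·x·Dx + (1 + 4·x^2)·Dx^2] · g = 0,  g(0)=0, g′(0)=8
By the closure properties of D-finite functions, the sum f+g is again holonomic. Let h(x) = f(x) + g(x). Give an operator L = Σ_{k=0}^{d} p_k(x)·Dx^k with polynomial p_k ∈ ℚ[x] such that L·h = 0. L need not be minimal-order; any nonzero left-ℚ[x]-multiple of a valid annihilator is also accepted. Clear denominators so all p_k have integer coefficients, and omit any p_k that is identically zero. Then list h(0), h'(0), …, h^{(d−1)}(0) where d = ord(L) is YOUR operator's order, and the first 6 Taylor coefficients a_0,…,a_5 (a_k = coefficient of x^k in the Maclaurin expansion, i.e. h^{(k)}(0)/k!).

L = (-16 - 40·x + 192·x^2 + 96·x^3)·Dx + (-35 - 64·x + 328·x^2 + 768·x^3 + 336·x^4)·Dx^2 + (-2 + 30·x + 48·x^2 + 144·x^3 + 224·x^4 + 96·x^5)·Dx^3  (order 3).
h: a_k = 1, 17/2, -1/8, -509/48, -5/128, 32803/1280, …
ICs: h(0) = 1, h′(0) = 17/2, h′′(0) = -1/4.

f: a_k = 1, 1/2, -1/8, 1/16, -5/128, 7/256, …
g: a_k = 0, 8, 0, -32/3, 0, 128/5, …
h₀=f+g: left-lcm gives L₀, ord ≤ 3.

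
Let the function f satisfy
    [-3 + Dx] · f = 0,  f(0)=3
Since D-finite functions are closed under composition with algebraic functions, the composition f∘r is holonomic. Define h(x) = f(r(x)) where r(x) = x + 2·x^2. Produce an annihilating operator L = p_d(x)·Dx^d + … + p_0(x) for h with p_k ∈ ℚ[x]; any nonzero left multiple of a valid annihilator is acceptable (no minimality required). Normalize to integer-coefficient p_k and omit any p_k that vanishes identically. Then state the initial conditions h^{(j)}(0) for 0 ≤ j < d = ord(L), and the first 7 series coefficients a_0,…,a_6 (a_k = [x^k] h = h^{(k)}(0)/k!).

L = (-3 - 12·x) + Dx  (order 1).
h: a_k = 3, 9, 63/2, 135/2, 1161/8, 9963/40, 33183/80, …
ICs: h(0) = 3.

f: a_k = 3, 9, 27/2, 27/2, 81/8, 243/40, 243/80, …
L₀ from L_f via x↦r, Dx↦r'^{-1}Dx.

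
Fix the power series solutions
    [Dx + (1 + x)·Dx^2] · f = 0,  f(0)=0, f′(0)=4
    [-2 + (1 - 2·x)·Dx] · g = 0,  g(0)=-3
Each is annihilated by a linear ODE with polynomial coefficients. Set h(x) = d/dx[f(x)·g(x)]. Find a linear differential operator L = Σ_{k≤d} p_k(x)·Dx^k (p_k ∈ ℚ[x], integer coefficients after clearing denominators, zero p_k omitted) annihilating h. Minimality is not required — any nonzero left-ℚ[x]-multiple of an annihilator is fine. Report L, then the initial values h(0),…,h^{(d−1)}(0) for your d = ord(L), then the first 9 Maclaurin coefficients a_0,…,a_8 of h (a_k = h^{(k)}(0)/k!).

L = 8 + (4 + 10·x)·Dx + (-1 + x + 2·x^2)·Dx^2  (order 2).
h: a_k = -12, -36, -120, -308, -782, -9324/5, -21816/5, -348636/35, -784851/35, …
ICs: h(0) = -12, h′(0) = -36.

f: a_k = 0, 4, -2, 4/3, -1, 4/5, -2/3, 4/7, -1/2, …
g: a_k = -3, -6, -12, -24, -48, -96, -192, -384, -768, …
f·g: L₀ = L_f ⊗_s L_g, ord ≤ 2·1.
Differentiate: ansatz ord ≤ ord L₀ ⇒ L.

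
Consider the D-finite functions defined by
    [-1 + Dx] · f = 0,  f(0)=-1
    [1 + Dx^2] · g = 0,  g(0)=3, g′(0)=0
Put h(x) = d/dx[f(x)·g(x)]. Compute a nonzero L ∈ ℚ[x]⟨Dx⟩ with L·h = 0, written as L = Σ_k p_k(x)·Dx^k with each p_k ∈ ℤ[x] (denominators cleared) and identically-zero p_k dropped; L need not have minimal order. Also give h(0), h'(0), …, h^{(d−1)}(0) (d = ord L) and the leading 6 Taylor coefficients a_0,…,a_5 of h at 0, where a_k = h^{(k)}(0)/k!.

L = 2 - 2·Dx + Dx^2  (order 2).
h: a_k = -3, 0, 3, 2, 1/2, 0, …
ICs: h(0) = -3, h′(0) = 0.

f: a_k = -1, -1, -1/2, -1/6, -1/24, -1/120, …
g: a_k = 3, 0, -3/2, 0, 1/8, 0, …
h₀=f·g: eliminate ⇒ L₀, order ≤ 1·2.
Derive L from L₀ (diff closure).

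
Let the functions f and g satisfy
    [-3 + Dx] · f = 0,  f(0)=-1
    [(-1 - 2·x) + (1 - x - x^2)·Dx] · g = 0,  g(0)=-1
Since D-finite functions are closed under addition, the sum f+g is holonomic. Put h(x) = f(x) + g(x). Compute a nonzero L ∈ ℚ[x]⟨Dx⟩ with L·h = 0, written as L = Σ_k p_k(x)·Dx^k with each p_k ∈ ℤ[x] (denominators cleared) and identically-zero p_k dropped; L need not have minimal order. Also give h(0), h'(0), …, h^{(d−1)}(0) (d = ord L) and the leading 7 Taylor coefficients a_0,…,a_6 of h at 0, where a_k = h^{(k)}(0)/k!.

L = (3 + 9·x + 45·x^2 + 18·x^3) + (5 - 24·x - 15·x^2 + 18·x^3 + 9·x^4)·Dx + (-2 + 7·x - 8·x^3 - 3·x^4)·Dx^2  (order 2).
h: a_k = -2, -4, -13/2, -15/2, -67/8, -401/40, -1121/80, …
ICs: h(0) = -2, h′(0) = -4.

f: a_k = -1, -3, -9/2, -9/2, -27/8, -81/40, -81/80, …
g: a_k = -1, -1, -2, -3, -5, -8, -13, …
Sum ⇒ L₀ = lclm(L_f,L_g) in ℚ(x)⟨Dx⟩.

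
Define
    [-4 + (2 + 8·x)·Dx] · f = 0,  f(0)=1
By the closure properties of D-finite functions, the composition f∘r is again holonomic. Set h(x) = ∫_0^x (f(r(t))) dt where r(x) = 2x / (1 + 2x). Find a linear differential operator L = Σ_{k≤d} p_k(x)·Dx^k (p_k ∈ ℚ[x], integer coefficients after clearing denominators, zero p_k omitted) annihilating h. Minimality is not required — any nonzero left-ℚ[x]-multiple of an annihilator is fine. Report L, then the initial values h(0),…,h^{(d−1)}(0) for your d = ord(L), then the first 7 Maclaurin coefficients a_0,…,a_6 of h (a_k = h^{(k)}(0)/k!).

f: a_k = 1, 2, -2, 4, -10, 28, -84, …
Substitute x→r, Dx→(1/r')Dx; clear ⇒ L₀.
h=∫h₀ ⇒ L = L₀·Dx.
L = -4·Dx + (1 + 12·x + 20·x^2)·Dx^2  (order 2).
h: a_k = 0, 1, 2, -16/3, 20, -96, 544, …
ICs: h(0) = 0, h′(0) = 1.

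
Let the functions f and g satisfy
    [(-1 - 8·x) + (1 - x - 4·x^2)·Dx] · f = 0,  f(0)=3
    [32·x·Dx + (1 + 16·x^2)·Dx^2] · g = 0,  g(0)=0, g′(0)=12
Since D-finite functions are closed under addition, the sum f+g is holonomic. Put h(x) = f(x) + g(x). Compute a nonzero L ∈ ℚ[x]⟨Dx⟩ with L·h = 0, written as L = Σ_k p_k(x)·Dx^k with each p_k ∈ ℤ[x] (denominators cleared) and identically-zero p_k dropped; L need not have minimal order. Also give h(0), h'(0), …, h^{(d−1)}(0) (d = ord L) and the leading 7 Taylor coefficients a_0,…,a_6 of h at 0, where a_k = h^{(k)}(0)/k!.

f: a_k = 3, 3, 15, 27, 87, 195, 543, …
g: a_k = 0, 12, 0, -64, 0, 3072/5, 0, …
Weyl lclm of L_f,L_g ⇒ L₀ (ord ≤ 3).
L = (-160 + 640·x + 14848·x^2 + 36864·x^3 + 178176·x^4 + 98304·x^6)·Dx + (43 + 336·x + 16·x^2 + 3072·x^3 + 35072·x^4 + 124928·x^5 + 12288·x^6 + 98304·x^7)·Dx^2 + (-5 - 23·x - 272·x^2 - 16·x^3 - 2368·x^4 + 5888·x^5 + 12288·x^6 + 4096·x^7 + 16384·x^8)·Dx^3  (order 3).
h: a_k = 3, 15, 15, -37, 87, 4047/5, 543, …
ICs: h(0) = 3, h′(0) = 15, h′′(0) = 30.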